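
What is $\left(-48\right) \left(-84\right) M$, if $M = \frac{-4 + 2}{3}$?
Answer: $-2688$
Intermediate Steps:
$M = - \frac{2}{3}$ ($M = \frac{1}{3} \left(-2\right) = - \frac{2}{3} \approx -0.66667$)
$\left(-48\right) \left(-84\right) M = \left(-48\right) \left(-84\right) \left(- \frac{2}{3}\right) = 4032 \left(- \frac{2}{3}\right) = -2688$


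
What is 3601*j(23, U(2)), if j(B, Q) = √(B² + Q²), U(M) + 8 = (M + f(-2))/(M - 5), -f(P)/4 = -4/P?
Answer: 3601*√565 ≈ 85595.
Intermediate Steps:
f(P) = 16/P (f(P) = -(-16)/P = 16/P)
U(M) = -8 + (-8 + M)/(-5 + M) (U(M) = -8 + (M + 16/(-2))/(M - 5) = -8 + (M + 16*(-½))/(-5 + M) = -8 + (M - 8)/(-5 + M) = -8 + (-8 + M)/(-5 + M))
3601*j(23, U(2)) = 3601*√(23² + ((32 - 7*2)/(-5 + 2))²) = 3601*√(529 + ((32 - 14)/(-3))²) = 3601*√(529 + (-⅓*18)²) = 3601*√(529 + (-6)²) = 3601*√(529 + 36) = 3601*√565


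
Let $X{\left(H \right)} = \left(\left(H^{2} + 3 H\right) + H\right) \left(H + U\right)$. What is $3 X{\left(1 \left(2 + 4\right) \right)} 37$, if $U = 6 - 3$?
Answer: $59940$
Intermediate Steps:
$U = 3$ ($U = 6 - 3 = 3$)
$X{\left(H \right)} = \left(3 + H\right) \left(H^{2} + 4 H\right)$ ($X{\left(H \right)} = \left(\left(H^{2} + 3 H\right) + H\right) \left(H + 3\right) = \left(H^{2} + 4 H\right) \left(3 + H\right) = \left(3 + H\right) \left(H^{2} + 4 H\right)$)
$3 X{\left(1 \left(2 + 4\right) \right)} 37 = 3 \cdot 1 \left(2 + 4\right) \left(12 + \left(1 \left(2 + 4\right)\right)^{2} + 7 \cdot 1 \left(2 + 4\right)\right) 37 = 3 \cdot 1 \cdot 6 \left(12 + \left(1 \cdot 6\right)^{2} + 7 \cdot 1 \cdot 6\right) 37 = 3 \cdot 6 \left(12 + 6^{2} + 7 \cdot 6\right) 37 = 3 \cdot 6 \left(12 + 36 + 42\right) 37 = 3 \cdot 6 \cdot 90 \cdot 37 = 3 \cdot 540 \cdot 37 = 1620 \cdot 37 = 59940$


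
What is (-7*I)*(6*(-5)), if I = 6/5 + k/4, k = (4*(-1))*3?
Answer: -378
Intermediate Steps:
k = -12 (k = -4*3 = -12)
I = -9/5 (I = 6/5 - 12/4 = 6*(⅕) - 12*¼ = 6/5 - 3 = -9/5 ≈ -1.8000)
(-7*I)*(6*(-5)) = (-7*(-9/5))*(6*(-5)) = (63/5)*(-30) = -378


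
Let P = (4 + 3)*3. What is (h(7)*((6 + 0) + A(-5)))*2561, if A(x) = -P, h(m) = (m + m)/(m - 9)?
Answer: 268905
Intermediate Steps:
P = 21 (P = 7*3 = 21)
h(m) = 2*m/(-9 + m) (h(m) = (2*m)/(-9 + m) = 2*m/(-9 + m))
A(x) = -21 (A(x) = -1*21 = -21)
(h(7)*((6 + 0) + A(-5)))*2561 = ((2*7/(-9 + 7))*((6 + 0) - 21))*2561 = ((2*7/(-2))*(6 - 21))*2561 = ((2*7*(-1/2))*(-15))*2561 = -7*(-15)*2561 = 105*2561 = 268905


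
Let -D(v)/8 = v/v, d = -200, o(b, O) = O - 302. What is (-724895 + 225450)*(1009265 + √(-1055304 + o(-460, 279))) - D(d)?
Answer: -504072357917 - 499445*I*√1055327 ≈ -5.0407e+11 - 5.1308e+8*I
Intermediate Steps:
o(b, O) = -302 + O
D(v) = -8 (D(v) = -8*v/v = -8*1 = -8)
(-724895 + 225450)*(1009265 + √(-1055304 + o(-460, 279))) - D(d) = (-724895 + 225450)*(1009265 + √(-1055304 + (-302 + 279))) - 1*(-8) = -499445*(1009265 + √(-1055304 - 23)) + 8 = -499445*(1009265 + √(-1055327)) + 8 = -499445*(1009265 + I*√1055327) + 8 = (-504072357925 - 499445*I*√1055327) + 8 = -504072357917 - 499445*I*√1055327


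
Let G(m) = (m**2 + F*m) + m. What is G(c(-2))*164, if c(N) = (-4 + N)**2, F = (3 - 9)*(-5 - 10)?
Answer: 749808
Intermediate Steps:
F = 90 (F = -6*(-15) = 90)
G(m) = m**2 + 91*m (G(m) = (m**2 + 90*m) + m = m**2 + 91*m)
G(c(-2))*164 = ((-4 - 2)**2*(91 + (-4 - 2)**2))*164 = ((-6)**2*(91 + (-6)**2))*164 = (36*(91 + 36))*164 = (36*127)*164 = 4572*164 = 749808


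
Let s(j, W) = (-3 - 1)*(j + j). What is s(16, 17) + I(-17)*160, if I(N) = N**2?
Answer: 46112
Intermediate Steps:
s(j, W) = -8*j
s(16, 17) + I(-17)*160 = -8*16 + (-17)**2*160 = -128 + 289*160 = -128 + 46240 = 46112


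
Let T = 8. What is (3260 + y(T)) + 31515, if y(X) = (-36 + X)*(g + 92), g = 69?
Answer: 30267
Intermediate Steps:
y(X) = -5796 + 161*X (y(X) = (-36 + X)*(69 + 92) = (-36 + X)*161 = -5796 + 161*X)
(3260 + y(T)) + 31515 = (3260 + (-5796 + 161*8)) + 31515 = (3260 + (-5796 + 1288)) + 31515 = (3260 - 4508) + 31515 = -1248 + 31515 = 30267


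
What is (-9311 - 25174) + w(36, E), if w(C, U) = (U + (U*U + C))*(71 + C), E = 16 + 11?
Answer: 50259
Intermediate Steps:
E = 27
w(C, U) = (71 + C)*(C + U + U²) (w(C, U) = (U + (U² + C))*(71 + C) = (U + (C + U²))*(71 + C) = (C + U + U²)*(71 + C) = (71 + C)*(C + U + U²))
(-9311 - 25174) + w(36, E) = (-9311 - 25174) + (36² + 71*36 + 71*27 + 71*27² + 36*27 + 36*27²) = -34485 + (1296 + 2556 + 1917 + 71*729 + 972 + 36*729) = -34485 + (1296 + 2556 + 1917 + 51759 + 972 + 26244) = -34485 + 84744 = 50259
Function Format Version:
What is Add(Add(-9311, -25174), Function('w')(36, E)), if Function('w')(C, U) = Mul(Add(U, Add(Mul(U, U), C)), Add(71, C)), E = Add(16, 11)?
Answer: 50259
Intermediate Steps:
E = 27
Function('w')(C, U) = Mul(Add(71, C), Add(C, U, Pow(U, 2))) (Function('w')(C, U) = Mul(Add(U, Add(Pow(U, 2), C)), Add(71, C)) = Mul(Add(U, Add(C, Pow(U, 2))), Add(71, C)) = Mul(Add(C, U, Pow(U, 2)), Add(71, C)) = Mul(Add(71, C), Add(C, U, Pow(U, 2))))
Add(Add(-9311, -25174), Function('w')(36, E)) = Add(Add(-9311, -25174), Add(Pow(36, 2), Mul(71, 36), Mul(71, 27), Mul(71, Pow(27, 2)), Mul(36, 27), Mul(36, Pow(27, 2)))) = Add(-34485, Add(1296, 2556, 1917, Mul(71, 729), 972, Mul(36, 729))) = Add(-34485, Add(1296, 2556, 1917, 51759, 972, 26244)) = Add(-34485, 84744) = 50259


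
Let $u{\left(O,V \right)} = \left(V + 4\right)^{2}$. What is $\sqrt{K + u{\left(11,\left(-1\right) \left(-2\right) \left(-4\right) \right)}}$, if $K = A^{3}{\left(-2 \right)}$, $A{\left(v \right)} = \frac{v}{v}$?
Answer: $\sqrt{17} \approx 4.1231$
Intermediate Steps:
$A{\left(v \right)} = 1$
$u{\left(O,V \right)} = \left(4 + V\right)^{2}$
$K = 1$ ($K = 1^{3} = 1$)
$\sqrt{K + u{\left(11,\left(-1\right) \left(-2\right) \left(-4\right) \right)}} = \sqrt{1 + \left(4 + \left(-1\right) \left(-2\right) \left(-4\right)\right)^{2}} = \sqrt{1 + \left(4 + 2 \left(-4\right)\right)^{2}} = \sqrt{1 + \left(4 - 8\right)^{2}} = \sqrt{1 + \left(-4\right)^{2}} = \sqrt{1 + 16} = \sqrt{17}$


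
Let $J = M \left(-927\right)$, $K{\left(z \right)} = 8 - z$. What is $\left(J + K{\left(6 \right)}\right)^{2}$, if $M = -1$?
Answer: $863041$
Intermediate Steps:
$J = 927$ ($J = \left(-1\right) \left(-927\right) = 927$)
$\left(J + K{\left(6 \right)}\right)^{2} = \left(927 + \left(8 - 6\right)\right)^{2} = \left(927 + 2\right)^{2} = 929^{2} = 863041$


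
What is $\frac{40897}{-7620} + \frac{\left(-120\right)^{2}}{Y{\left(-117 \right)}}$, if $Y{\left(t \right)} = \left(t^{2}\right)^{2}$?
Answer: $- \frac{283834325731}{52885261260} \approx -5.367$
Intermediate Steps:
$Y{\left(t \right)} = t^{4}$
$\frac{40897}{-7620} + \frac{\left(-120\right)^{2}}{Y{\left(-117 \right)}} = \frac{40897}{-7620} + \frac{\left(-120\right)^{2}}{\left(-117\right)^{4}} = 40897 \left(- \frac{1}{7620}\right) + \frac{14400}{187388721} = - \frac{40897}{7620} + 14400 \cdot \frac{1}{187388721} = - \frac{40897}{7620} + \frac{1600}{20820969} = - \frac{283834325731}{52885261260}$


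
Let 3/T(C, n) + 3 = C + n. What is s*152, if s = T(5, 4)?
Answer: 76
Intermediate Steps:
T(C, n) = 3/(-3 + C + n) (T(C, n) = 3/(-3 + (C + n)) = 3/(-3 + C + n))
s = ½ (s = 3/(-3 + 5 + 4) = 3/6 = 3*(⅙) = ½ ≈ 0.50000)
s*152 = (½)*152 = 76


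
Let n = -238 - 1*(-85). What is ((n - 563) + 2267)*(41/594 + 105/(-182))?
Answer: -92167/117 ≈ -787.75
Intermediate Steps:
n = -153 (n = -238 + 85 = -153)
((n - 563) + 2267)*(41/594 + 105/(-182)) = ((-153 - 563) + 2267)*(41/594 + 105/(-182)) = (-716 + 2267)*(41*(1/594) + 105*(-1/182)) = 1551*(41/594 - 15/26) = 1551*(-1961/3861) = -92167/117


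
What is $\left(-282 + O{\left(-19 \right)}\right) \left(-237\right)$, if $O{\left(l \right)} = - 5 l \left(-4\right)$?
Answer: $156894$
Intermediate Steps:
$O{\left(l \right)} = 20 l$
$\left(-282 + O{\left(-19 \right)}\right) \left(-237\right) = \left(-282 + 20 \left(-19\right)\right) \left(-237\right) = \left(-282 - 380\right) \left(-237\right) = \left(-662\right) \left(-237\right) = 156894$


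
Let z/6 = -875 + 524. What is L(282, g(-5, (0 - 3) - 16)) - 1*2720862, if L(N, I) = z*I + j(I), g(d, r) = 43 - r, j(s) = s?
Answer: -2851372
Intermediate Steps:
z = -2106 (z = 6*(-875 + 524) = 6*(-351) = -2106)
L(N, I) = -2105*I (L(N, I) = -2106*I + I = -2105*I)
L(282, g(-5, (0 - 3) - 16)) - 1*2720862 = -2105*(43 - ((0 - 3) - 16)) - 1*2720862 = -2105*(43 - (-3 - 16)) - 2720862 = -2105*(43 - 1*(-19)) - 2720862 = -2105*(43 + 19) - 2720862 = -2105*62 - 2720862 = -130510 - 2720862 = -2851372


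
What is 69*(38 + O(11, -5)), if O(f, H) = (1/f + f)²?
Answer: 1344258/121 ≈ 11110.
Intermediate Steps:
O(f, H) = (f + 1/f)²
69*(38 + O(11, -5)) = 69*(38 + (1 + 11²)²/11²) = 69*(38 + (1 + 121)²/121) = 69*(38 + (1/121)*122²) = 69*(38 + (1/121)*14884) = 69*(38 + 14884/121) = 69*(19482/121) = 1344258/121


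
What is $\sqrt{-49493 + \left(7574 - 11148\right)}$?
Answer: $133 i \sqrt{3} \approx 230.36 i$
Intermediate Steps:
$\sqrt{-49493 + \left(7574 - 11148\right)} = \sqrt{-49493 - 3574} = \sqrt{-53067} = 133 i \sqrt{3}$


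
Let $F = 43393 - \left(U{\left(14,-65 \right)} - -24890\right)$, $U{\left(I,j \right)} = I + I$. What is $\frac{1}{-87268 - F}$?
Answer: $- \frac{1}{105743} \approx -9.4569 \cdot 10^{-6}$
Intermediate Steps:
$U{\left(I,j \right)} = 2 I$
$F = 18475$ ($F = 43393 - \left(2 \cdot 14 - -24890\right) = 43393 - \left(28 + 24890\right) = 43393 - 24918 = 18475$)
$\frac{1}{-87268 - F} = \frac{1}{-87268 - 18475} = \frac{1}{-105743} = - \frac{1}{105743}$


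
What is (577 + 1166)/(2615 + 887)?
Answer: 1743/3502 ≈ 0.49772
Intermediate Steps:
(577 + 1166)/(2615 + 887) = 1743/3502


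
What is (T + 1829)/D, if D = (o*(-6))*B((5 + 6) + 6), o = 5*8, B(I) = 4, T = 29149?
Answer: -5163/160 ≈ -32.269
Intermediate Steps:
o = 40
D = -960 (D = (40*(-6))*4 = -240*4 = -960)
(T + 1829)/D = (29149 + 1829)/(-960) = 30978*(-1/960) = -5163/160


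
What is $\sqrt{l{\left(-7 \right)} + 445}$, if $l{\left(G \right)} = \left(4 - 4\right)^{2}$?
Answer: $\sqrt{445} \approx 21.095$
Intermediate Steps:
$l{\left(G \right)} = 0$ ($l{\left(G \right)} = 0^{2} = 0$)
$\sqrt{l{\left(-7 \right)} + 445} = \sqrt{0 + 445} = \sqrt{445}$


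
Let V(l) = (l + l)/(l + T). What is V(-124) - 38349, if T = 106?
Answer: -345017/9 ≈ -38335.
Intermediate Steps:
V(l) = 2*l/(106 + l) (V(l) = (l + l)/(l + 106) = (2*l)/(106 + l) = 2*l/(106 + l))
V(-124) - 38349 = 2*(-124)/(106 - 124) - 38349 = 2*(-124)/(-18) - 38349 = 2*(-124)*(-1/18) - 38349 = 124/9 - 38349 = -345017/9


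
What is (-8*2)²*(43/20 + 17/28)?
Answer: 24704/35 ≈ 705.83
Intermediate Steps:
(-8*2)²*(43/20 + 17/28) = (-16)²*(43*(1/20) + 17*(1/28)) = 256*(43/20 + 17/28) = 256*(193/70) = 24704/35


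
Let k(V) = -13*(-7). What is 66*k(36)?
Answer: 6006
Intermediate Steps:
k(V) = 91
66*k(36) = 66*91 = 6006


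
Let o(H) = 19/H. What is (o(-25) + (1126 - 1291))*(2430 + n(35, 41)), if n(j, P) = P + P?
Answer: -10409728/25 ≈ -4.1639e+5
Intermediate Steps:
n(j, P) = 2*P
(o(-25) + (1126 - 1291))*(2430 + n(35, 41)) = (19/(-25) + (1126 - 1291))*(2430 + 2*41) = (19*(-1/25) - 165)*(2430 + 82) = (-19/25 - 165)*2512 = -4144/25*2512 = -10409728/25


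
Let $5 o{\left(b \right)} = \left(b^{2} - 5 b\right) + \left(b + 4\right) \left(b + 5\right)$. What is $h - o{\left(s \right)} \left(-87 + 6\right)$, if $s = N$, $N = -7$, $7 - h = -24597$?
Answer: $26062$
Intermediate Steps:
$h = 24604$ ($h = 7 - -24597 = 7 + 24597 = 24604$)
$s = -7$
$o{\left(b \right)} = - b + \frac{b^{2}}{5} + \frac{\left(4 + b\right) \left(5 + b\right)}{5}$ ($o{\left(b \right)} = \frac{\left(b^{2} - 5 b\right) + \left(b + 4\right) \left(b + 5\right)}{5} = \frac{\left(b^{2} - 5 b\right) + \left(4 + b\right) \left(5 + b\right)}{5} = \frac{b^{2} - 5 b + \left(4 + b\right) \left(5 + b\right)}{5} = - b + \frac{b^{2}}{5} + \frac{\left(4 + b\right) \left(5 + b\right)}{5}$)
$h - o{\left(s \right)} \left(-87 + 6\right) = 24604 - \left(4 + \frac{2 \left(-7\right)^{2}}{5} + \frac{4}{5} \left(-7\right)\right) \left(-87 + 6\right) = 24604 - \left(4 + \frac{2}{5} \cdot 49 - \frac{28}{5}\right) \left(-81\right) = 24604 - \left(4 + \frac{98}{5} - \frac{28}{5}\right) \left(-81\right) = 24604 - 18 \left(-81\right) = 24604 - -1458 = 24604 + 1458 = 26062$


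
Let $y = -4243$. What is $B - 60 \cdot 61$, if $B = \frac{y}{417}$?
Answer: $- \frac{1530463}{417} \approx -3670.2$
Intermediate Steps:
$B = - \frac{4243}{417} \approx -10.175$
$B - 60 \cdot 61 = - \frac{4243}{417} - 60 \cdot 61 = - \frac{4243}{417} - 3660 = - \frac{1530463}{417}$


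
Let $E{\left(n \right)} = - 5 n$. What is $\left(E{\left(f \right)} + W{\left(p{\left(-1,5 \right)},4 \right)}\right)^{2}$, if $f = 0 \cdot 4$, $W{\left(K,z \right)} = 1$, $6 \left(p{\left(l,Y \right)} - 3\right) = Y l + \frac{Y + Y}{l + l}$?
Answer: $1$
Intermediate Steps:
$p{\left(l,Y \right)} = 3 + \frac{Y l}{6} + \frac{Y}{6 l}$ ($p{\left(l,Y \right)} = 3 + \frac{Y l + \frac{Y + Y}{l + l}}{6} = 3 + \frac{Y l + \frac{2 Y}{2 l}}{6} = 3 + \frac{Y l + 2 Y \frac{1}{2 l}}{6} = 3 + \frac{Y l + \frac{Y}{l}}{6} = 3 + \left(\frac{Y l}{6} + \frac{Y}{6 l}\right) = 3 + \frac{Y l}{6} + \frac{Y}{6 l}$)
$f = 0$
$\left(E{\left(f \right)} + W{\left(p{\left(-1,5 \right)},4 \right)}\right)^{2} = \left(\left(-5\right) 0 + 1\right)^{2} = \left(0 + 1\right)^{2} = 1^{2} = 1$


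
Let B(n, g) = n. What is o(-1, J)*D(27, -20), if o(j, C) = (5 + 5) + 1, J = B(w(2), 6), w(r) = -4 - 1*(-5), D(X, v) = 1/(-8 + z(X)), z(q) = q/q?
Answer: -11/7 ≈ -1.5714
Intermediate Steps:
z(q) = 1
D(X, v) = -1/7 (D(X, v) = 1/(-8 + 1) = 1/(-7) = -1/7)
w(r) = 1 (w(r) = -4 + 5 = 1)
J = 1
o(j, C) = 11 (o(j, C) = 10 + 1 = 11)
o(-1, J)*D(27, -20) = 11*(-1/7) = -11/7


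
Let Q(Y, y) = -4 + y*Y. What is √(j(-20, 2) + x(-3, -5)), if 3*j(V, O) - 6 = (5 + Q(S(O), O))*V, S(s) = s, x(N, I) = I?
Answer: I*√327/3 ≈ 6.0277*I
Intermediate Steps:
Q(Y, y) = -4 + Y*y
j(V, O) = 2 + V*(1 + O²)/3 (j(V, O) = 2 + ((5 + (-4 + O*O))*V)/3 = 2 + ((5 + (-4 + O²))*V)/3 = 2 + ((1 + O²)*V)/3 = 2 + (V*(1 + O²))/3 = 2 + V*(1 + O²)/3)
√(j(-20, 2) + x(-3, -5)) = √((2 + (⅓)*(-20) + (⅓)*(-20)*2²) - 5) = √((2 - 20/3 + (⅓)*(-20)*4) - 5) = √((2 - 20/3 - 80/3) - 5) = √(-94/3 - 5) = √(-109/3) = I*√327/3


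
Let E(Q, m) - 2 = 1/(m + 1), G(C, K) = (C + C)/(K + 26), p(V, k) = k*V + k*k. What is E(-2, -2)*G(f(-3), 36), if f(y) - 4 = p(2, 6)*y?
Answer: -140/31 ≈ -4.5161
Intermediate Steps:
p(V, k) = k² + V*k (p(V, k) = V*k + k² = k² + V*k)
f(y) = 4 + 48*y (f(y) = 4 + (6*(2 + 6))*y = 4 + (6*8)*y = 4 + 48*y)
G(C, K) = 2*C/(26 + K) (G(C, K) = (2*C)/(26 + K) = 2*C/(26 + K))
E(Q, m) = 2 + 1/(1 + m) (E(Q, m) = 2 + 1/(m + 1) = 2 + 1/(1 + m))
E(-2, -2)*G(f(-3), 36) = ((3 + 2*(-2))/(1 - 2))*(2*(4 + 48*(-3))/(26 + 36)) = ((3 - 4)/(-1))*(2*(4 - 144)/62) = (-1*(-1))*(2*(-140)*(1/62)) = 1*(-140/31) = -140/31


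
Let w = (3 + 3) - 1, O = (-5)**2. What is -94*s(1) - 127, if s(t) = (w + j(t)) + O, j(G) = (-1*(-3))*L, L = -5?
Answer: -1537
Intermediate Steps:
j(G) = -15 (j(G) = -1*(-3)*(-5) = 3*(-5) = -15)
O = 25
w = 5 (w = 6 - 1 = 5)
s(t) = 15 (s(t) = (5 - 15) + 25 = -10 + 25 = 15)
-94*s(1) - 127 = -94*15 - 127 = -1410 - 127 = -1537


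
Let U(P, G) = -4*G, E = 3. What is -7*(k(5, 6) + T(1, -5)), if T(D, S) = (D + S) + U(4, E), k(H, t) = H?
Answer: 77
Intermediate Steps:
T(D, S) = -12 + D + S (T(D, S) = (D + S) - 4*3 = (D + S) - 12 = -12 + D + S)
-7*(k(5, 6) + T(1, -5)) = -7*(5 + (-12 + 1 - 5)) = -7*(5 - 16) = -7*(-11) = 77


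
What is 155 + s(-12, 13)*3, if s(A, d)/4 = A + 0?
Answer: 11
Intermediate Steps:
s(A, d) = 4*A (s(A, d) = 4*(A + 0) = 4*A)
155 + s(-12, 13)*3 = 155 + (4*(-12))*3 = 155 - 48*3 = 155 - 144 = 11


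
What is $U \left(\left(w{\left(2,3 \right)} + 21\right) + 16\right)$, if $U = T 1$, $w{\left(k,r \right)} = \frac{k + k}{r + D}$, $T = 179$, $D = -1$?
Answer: $6981$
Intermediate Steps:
$w{\left(k,r \right)} = \frac{2 k}{-1 + r}$ ($w{\left(k,r \right)} = \frac{k + k}{r - 1} = \frac{2 k}{-1 + r}$)
$U = 179$ ($U = 179 \cdot 1 = 179$)
$U \left(\left(w{\left(2,3 \right)} + 21\right) + 16\right) = 179 \left(\left(2 \cdot 2 \frac{1}{-1 + 3} + 21\right) + 16\right) = 179 \left(\left(2 \cdot 2 \cdot \frac{1}{2} + 21\right) + 16\right) = 179 \left(\left(2 + 21\right) + 16\right) = 179 \left(23 + 16\right) = 179 \cdot 39 = 6981$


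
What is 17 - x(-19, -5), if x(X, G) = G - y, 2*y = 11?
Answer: 55/2 ≈ 27.500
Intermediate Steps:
y = 11/2 (y = (½)*11 = 11/2 ≈ 5.5000)
x(X, G) = -11/2 + G (x(X, G) = G - 1*11/2 = G - 11/2 = -11/2 + G)
17 - x(-19, -5) = 17 - (-11/2 - 5) = 17 - 1*(-21/2) = 17 + 21/2 = 55/2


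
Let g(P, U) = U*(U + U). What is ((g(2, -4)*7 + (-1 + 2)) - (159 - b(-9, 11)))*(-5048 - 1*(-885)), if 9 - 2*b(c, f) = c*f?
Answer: -499560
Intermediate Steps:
b(c, f) = 9/2 - c*f/2
g(P, U) = 2*U² (g(P, U) = U*(2*U) = 2*U²)
((g(2, -4)*7 + (-1 + 2)) - (159 - b(-9, 11)))*(-5048 - 1*(-885)) = (((2*(-4)²)*7 + (-1 + 2)) - (159 - (9/2 - ½*(-9)*11)))*(-5048 - 1*(-885)) = (((2*16)*7 + 1) - (159 - (9/2 + 99/2)))*(-5048 + 885) = ((32*7 + 1) - (159 - 1*54))*(-4163) = ((224 + 1) - (159 - 54))*(-4163) = (225 - 1*105)*(-4163) = (225 - 105)*(-4163) = 120*(-4163) = -499560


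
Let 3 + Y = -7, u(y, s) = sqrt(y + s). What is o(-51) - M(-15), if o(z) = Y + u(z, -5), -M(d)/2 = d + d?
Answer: -70 + 2*I*sqrt(14) ≈ -70.0 + 7.4833*I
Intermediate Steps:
u(y, s) = sqrt(s + y)
Y = -10 (Y = -3 - 7 = -10)
M(d) = -4*d (M(d) = -2*(d + d) = -4*d)
o(z) = -10 + sqrt(-5 + z)
o(-51) - M(-15) = (-10 + sqrt(-5 - 51)) - (-4)*(-15) = (-10 + sqrt(-56)) - 1*60 = (-10 + 2*I*sqrt(14)) - 60 = -70 + 2*I*sqrt(14)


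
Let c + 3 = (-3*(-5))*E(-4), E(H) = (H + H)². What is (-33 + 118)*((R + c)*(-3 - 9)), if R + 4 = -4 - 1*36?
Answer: -931260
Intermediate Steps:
R = -44 (R = -4 + (-4 - 1*36) = -4 + (-4 - 36) = -4 - 40 = -44)
E(H) = 4*H² (E(H) = (2*H)² = 4*H²)
c = 957 (c = -3 + (-3*(-5))*(4*(-4)²) = -3 + 15*(4*16) = -3 + 15*64 = -3 + 960 = 957)
(-33 + 118)*((R + c)*(-3 - 9)) = (-33 + 118)*((-44 + 957)*(-3 - 9)) = 85*(913*(-12)) = 85*(-10956) = -931260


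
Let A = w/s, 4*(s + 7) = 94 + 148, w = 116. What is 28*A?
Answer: 6496/107 ≈ 60.710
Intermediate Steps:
s = 107/2 (s = -7 + (94 + 148)/4 = -7 + (1/4)*242 = -7 + 121/2 = 107/2 ≈ 53.500)
A = 232/107 (A = 116/(107/2) = 116*(2/107) = 232/107 ≈ 2.1682)
28*A = 28*(232/107) = 6496/107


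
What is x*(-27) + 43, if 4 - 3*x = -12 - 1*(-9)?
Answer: -20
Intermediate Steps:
x = 7/3 (x = 4/3 - (-12 - 1*(-9))/3 = 4/3 - (-12 + 9)/3 = 4/3 - ⅓*(-3) = 4/3 + 1 = 7/3 ≈ 2.3333)
x*(-27) + 43 = (7/3)*(-27) + 43 = -63 + 43 = -20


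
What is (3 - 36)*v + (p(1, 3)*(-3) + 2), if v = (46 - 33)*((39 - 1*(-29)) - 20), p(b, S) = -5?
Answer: -20575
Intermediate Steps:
v = 624 (v = 13*((39 + 29) - 20) = 13*(68 - 20) = 13*48 = 624)
(3 - 36)*v + (p(1, 3)*(-3) + 2) = (3 - 36)*624 + (-5*(-3) + 2) = -33*624 + (15 + 2) = -20592 + 17 = -20575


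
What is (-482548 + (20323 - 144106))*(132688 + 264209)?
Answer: -240650954907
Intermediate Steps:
(-482548 + (20323 - 144106))*(132688 + 264209) = (-482548 - 123783)*396897 = -606331*396897 = -240650954907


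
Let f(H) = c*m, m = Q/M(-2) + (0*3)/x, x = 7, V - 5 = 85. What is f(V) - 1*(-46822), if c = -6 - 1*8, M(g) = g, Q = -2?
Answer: 46808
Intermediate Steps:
V = 90 (V = 5 + 85 = 90)
m = 1 (m = -2/(-2) + (0*3)/7 = -2*(-½) + 0*(⅐) = 1 + 0 = 1)
c = -14 (c = -6 - 8 = -14)
f(H) = -14 (f(H) = -14*1 = -14)
f(V) - 1*(-46822) = -14 - 1*(-46822) = -14 + 46822 = 46808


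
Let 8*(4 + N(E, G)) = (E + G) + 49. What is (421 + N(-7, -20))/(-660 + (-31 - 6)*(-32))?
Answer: 1679/2096 ≈ 0.80105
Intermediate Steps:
N(E, G) = 17/8 + E/8 + G/8 (N(E, G) = -4 + ((E + G) + 49)/8 = -4 + (49 + E + G)/8 = -4 + (49/8 + E/8 + G/8) = 17/8 + E/8 + G/8)
(421 + N(-7, -20))/(-660 + (-31 - 6)*(-32)) = (421 + (17/8 + (1/8)*(-7) + (1/8)*(-20)))/(-660 + (-31 - 6)*(-32)) = (421 + (17/8 - 7/8 - 5/2))/(-660 - 37*(-32)) = (421 - 5/4)/(-660 + 1184) = (1679/4)/524 = (1679/4)*(1/524) = 1679/2096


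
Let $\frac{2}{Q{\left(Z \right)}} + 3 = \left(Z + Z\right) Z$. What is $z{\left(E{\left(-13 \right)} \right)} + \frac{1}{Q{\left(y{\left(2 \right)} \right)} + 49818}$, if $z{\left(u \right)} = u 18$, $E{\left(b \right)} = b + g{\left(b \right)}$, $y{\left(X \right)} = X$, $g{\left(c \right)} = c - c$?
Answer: $- \frac{58287523}{249092} \approx -234.0$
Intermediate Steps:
$g{\left(c \right)} = 0$
$E{\left(b \right)} = b$ ($E{\left(b \right)} = b + 0 = b$)
$Q{\left(Z \right)} = \frac{2}{-3 + 2 Z^{2}}$ ($Q{\left(Z \right)} = \frac{2}{-3 + \left(Z + Z\right) Z} = \frac{2}{-3 + 2 Z Z} = \frac{2}{-3 + 2 Z^{2}}$)
$z{\left(u \right)} = 18 u$
$z{\left(E{\left(-13 \right)} \right)} + \frac{1}{Q{\left(y{\left(2 \right)} \right)} + 49818} = 18 \left(-13\right) + \frac{1}{\frac{2}{-3 + 2 \cdot 2^{2}} + 49818} = -234 + \frac{1}{\frac{2}{-3 + 2 \cdot 4} + 49818} = -234 + \frac{1}{\frac{2}{-3 + 8} + 49818} = -234 + \frac{1}{\frac{2}{5} + 49818} = -234 + \frac{1}{\frac{249092}{5}} = -234 + \frac{5}{249092} = - \frac{58287523}{249092}$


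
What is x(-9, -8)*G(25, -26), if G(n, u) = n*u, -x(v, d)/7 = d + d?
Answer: -72800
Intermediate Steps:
x(v, d) = -14*d (x(v, d) = -7*(d + d) = -14*d)
x(-9, -8)*G(25, -26) = (-14*(-8))*(25*(-26)) = 112*(-650) = -72800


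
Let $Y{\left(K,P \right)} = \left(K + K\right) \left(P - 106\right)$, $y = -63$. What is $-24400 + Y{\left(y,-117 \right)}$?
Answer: $3698$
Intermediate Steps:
$Y{\left(K,P \right)} = 2 K \left(-106 + P\right)$
$-24400 + Y{\left(y,-117 \right)} = -24400 + 2 \left(-63\right) \left(-106 - 117\right) = -24400 + 2 \left(-63\right) \left(-223\right) = -24400 + 28098 = 3698$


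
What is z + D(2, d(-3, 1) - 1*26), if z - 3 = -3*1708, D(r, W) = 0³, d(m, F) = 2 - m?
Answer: -5121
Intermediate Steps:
D(r, W) = 0
z = -5121 (z = 3 - 3*1708 = 3 - 5124 = -5121)
z + D(2, d(-3, 1) - 1*26) = -5121 + 0 = -5121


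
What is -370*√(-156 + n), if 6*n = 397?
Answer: -1295*I*√66/3 ≈ -3506.9*I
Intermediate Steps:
n = 397/6 (n = (⅙)*397 = 397/6 ≈ 66.167)
-370*√(-156 + n) = -370*√(-156 + 397/6) = -1295*I*√66/3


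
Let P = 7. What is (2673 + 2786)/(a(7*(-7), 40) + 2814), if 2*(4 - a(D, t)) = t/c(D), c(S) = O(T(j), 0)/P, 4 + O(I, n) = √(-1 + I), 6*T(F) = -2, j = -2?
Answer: 101138893/52808216 - 191065*I*√3/52808216 ≈ 1.9152 - 0.0062667*I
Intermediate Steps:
T(F) = -⅓ (T(F) = (⅙)*(-2) = -⅓)
O(I, n) = -4 + √(-1 + I)
c(S) = -4/7 + 2*I*√3/21 (c(S) = (-4 + √(-1 - ⅓))/7 = (-4 + √(-4/3))*(⅐) = (-4 + 2*I*√3/3)*(⅐) = -4/7 + 2*I*√3/21)
a(D, t) = 4 - t/(2*(-4/7 + 2*I*√3/21))
(2673 + 2786)/(a(7*(-7), 40) + 2814) = (2673 + 2786)/((4 + (21/26)*40 + (7/52)*I*40*√3) + 2814) = 5459/((4 + 420/13 + 70*I*√3/13) + 2814) = 5459/((472/13 + 70*I*√3/13) + 2814) = 5459/(37054/13 + 70*I*√3/13)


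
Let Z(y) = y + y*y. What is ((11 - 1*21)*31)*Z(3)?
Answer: -3720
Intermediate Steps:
Z(y) = y + y**2
((11 - 1*21)*31)*Z(3) = ((11 - 1*21)*31)*(3*(1 + 3)) = ((11 - 21)*31)*(3*4) = -10*31*12 = -310*12 = -3720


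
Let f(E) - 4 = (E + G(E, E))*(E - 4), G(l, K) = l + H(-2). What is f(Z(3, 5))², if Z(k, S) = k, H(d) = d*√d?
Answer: 4*(1 - I*√2)² ≈ -4.0 - 11.314*I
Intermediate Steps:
H(d) = d^(3/2)
G(l, K) = l - 2*I*√2 (G(l, K) = l + (-2)^(3/2) = l - 2*I*√2)
f(E) = 4 + (-4 + E)*(2*E - 2*I*√2) (f(E) = 4 + (E + (E - 2*I*√2))*(E - 4) = 4 + (2*E - 2*I*√2)*(-4 + E) = 4 + (-4 + E)*(2*E - 2*I*√2))
f(Z(3, 5))² = (4 - 8*3 + 2*3² + 8*I*√2 - 2*I*3*√2)² = (4 - 24 + 2*9 + 8*I*√2 - 6*I*√2)² = (4 - 24 + 18 + 8*I*√2 - 6*I*√2)² = (-2 + 2*I*√2)²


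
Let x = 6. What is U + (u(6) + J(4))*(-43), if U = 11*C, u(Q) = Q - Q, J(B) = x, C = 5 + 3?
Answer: -170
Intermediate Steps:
C = 8
J(B) = 6
u(Q) = 0
U = 88 (U = 11*8 = 88)
U + (u(6) + J(4))*(-43) = 88 + (0 + 6)*(-43) = 88 + 6*(-43) = 88 - 258 = -170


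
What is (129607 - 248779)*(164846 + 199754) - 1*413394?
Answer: -43450524594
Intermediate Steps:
(129607 - 248779)*(164846 + 199754) - 1*413394 = -119172*364600 - 413394 = -43450111200 - 413394 = -43450524594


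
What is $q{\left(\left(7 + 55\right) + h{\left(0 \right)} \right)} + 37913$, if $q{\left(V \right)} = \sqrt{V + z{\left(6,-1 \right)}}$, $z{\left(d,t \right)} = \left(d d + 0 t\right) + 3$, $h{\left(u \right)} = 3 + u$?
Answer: $37913 + 2 \sqrt{26} \approx 37923.0$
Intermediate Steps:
$z{\left(d,t \right)} = 3 + d^{2}$ ($z{\left(d,t \right)} = \left(d^{2} + 0\right) + 3 = d^{2} + 3 = 3 + d^{2}$)
$q{\left(V \right)} = \sqrt{39 + V}$ ($q{\left(V \right)} = \sqrt{V + \left(3 + 6^{2}\right)} = \sqrt{V + \left(3 + 36\right)} = \sqrt{V + 39} = \sqrt{39 + V}$)
$q{\left(\left(7 + 55\right) + h{\left(0 \right)} \right)} + 37913 = \sqrt{39 + \left(\left(7 + 55\right) + \left(3 + 0\right)\right)} + 37913 = \sqrt{39 + \left(62 + 3\right)} + 37913 = \sqrt{39 + 65} + 37913 = \sqrt{104} + 37913 = 2 \sqrt{26} + 37913 = 37913 + 2 \sqrt{26}$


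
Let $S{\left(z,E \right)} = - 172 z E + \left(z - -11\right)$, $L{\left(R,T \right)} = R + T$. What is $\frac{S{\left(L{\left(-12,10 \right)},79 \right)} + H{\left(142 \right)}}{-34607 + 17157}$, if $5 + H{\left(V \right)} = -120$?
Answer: $- \frac{2706}{1745} \approx -1.5507$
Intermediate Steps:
$H{\left(V \right)} = -125$ ($H{\left(V \right)} = -5 - 120 = -125$)
$S{\left(z,E \right)} = 11 + z - 172 E z$ ($S{\left(z,E \right)} = - 172 E z + \left(z + 11\right) = - 172 E z + \left(11 + z\right) = 11 + z - 172 E z$)
$\frac{S{\left(L{\left(-12,10 \right)},79 \right)} + H{\left(142 \right)}}{-34607 + 17157} = \frac{\left(11 + \left(-12 + 10\right) - 13588 \left(-12 + 10\right)\right) - 125}{-34607 + 17157} = \frac{\left(11 - 2 - 13588 \left(-2\right)\right) - 125}{-17450} = \left(\left(11 - 2 + 27176\right) - 125\right) \left(- \frac{1}{17450}\right) = \left(27185 - 125\right) \left(- \frac{1}{17450}\right) = 27060 \left(- \frac{1}{17450}\right) = - \frac{2706}{1745}$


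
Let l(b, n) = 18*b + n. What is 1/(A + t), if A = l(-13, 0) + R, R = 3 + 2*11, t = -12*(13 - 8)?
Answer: -1/269 ≈ -0.0037175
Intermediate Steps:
l(b, n) = n + 18*b
t = -60 (t = -12*5 = -60)
R = 25 (R = 3 + 22 = 25)
A = -209 (A = (0 + 18*(-13)) + 25 = (0 - 234) + 25 = -234 + 25 = -209)
1/(A + t) = 1/(-209 - 60) = 1/(-269) = -1/269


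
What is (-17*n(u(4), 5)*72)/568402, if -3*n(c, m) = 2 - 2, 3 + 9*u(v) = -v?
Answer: 0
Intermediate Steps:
u(v) = -⅓ - v/9 (u(v) = -⅓ + (-v)/9 = -⅓ - v/9)
n(c, m) = 0 (n(c, m) = -(2 - 2)/3 = -⅓*0 = 0)
(-17*n(u(4), 5)*72)/568402 = (-17*0*72)/568402 = (0*72)*(1/568402) = 0*(1/568402) = 0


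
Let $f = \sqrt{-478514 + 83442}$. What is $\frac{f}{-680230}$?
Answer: $- \frac{4 i \sqrt{6173}}{340115} \approx - 0.00092402 i$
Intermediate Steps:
$f = 8 i \sqrt{6173}$ ($f = \sqrt{-395072} = 8 i \sqrt{6173} \approx 628.55 i$)
$\frac{f}{-680230} = \frac{8 i \sqrt{6173}}{-680230} = 8 i \sqrt{6173} \left(- \frac{1}{680230}\right) = - \frac{4 i \sqrt{6173}}{340115}$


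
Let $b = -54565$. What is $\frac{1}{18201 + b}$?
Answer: $- \frac{1}{36364} \approx -2.75 \cdot 10^{-5}$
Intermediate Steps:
$\frac{1}{18201 + b} = \frac{1}{18201 - 54565} = \frac{1}{-36364} = - \frac{1}{36364}$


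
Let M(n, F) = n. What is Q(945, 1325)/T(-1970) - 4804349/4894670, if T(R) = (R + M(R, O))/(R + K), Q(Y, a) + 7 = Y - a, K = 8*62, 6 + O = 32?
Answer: -6388715683/43829545 ≈ -145.76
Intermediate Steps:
O = 26 (O = -6 + 32 = 26)
K = 496
Q(Y, a) = -7 + Y - a (Q(Y, a) = -7 + (Y - a) = -7 + Y - a)
T(R) = 2*R/(496 + R) (T(R) = (R + R)/(R + 496) = (2*R)/(496 + R) = 2*R/(496 + R))
Q(945, 1325)/T(-1970) - 4804349/4894670 = (-7 + 945 - 1*1325)/((2*(-1970)/(496 - 1970))) - 4804349/4894670 = (-7 + 945 - 1325)/((2*(-1970)/(-1474))) - 4804349*1/4894670 = -387/(2*(-1970)*(-1/1474)) - 436759/444970 = -387/1970/737 - 436759/444970 = -387*737/1970 - 436759/444970 = -285219/1970 - 436759/444970 = -6388715683/43829545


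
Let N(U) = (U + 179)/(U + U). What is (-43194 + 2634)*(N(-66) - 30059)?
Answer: 13411505380/11 ≈ 1.2192e+9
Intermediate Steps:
N(U) = (179 + U)/(2*U) (N(U) = (179 + U)/((2*U)) = (179 + U)*(1/(2*U)) = (179 + U)/(2*U))
(-43194 + 2634)*(N(-66) - 30059) = (-43194 + 2634)*((½)*(179 - 66)/(-66) - 30059) = -40560*((½)*(-1/66)*113 - 30059) = -40560*(-113/132 - 30059) = -40560*(-3967901/132) = 13411505380/11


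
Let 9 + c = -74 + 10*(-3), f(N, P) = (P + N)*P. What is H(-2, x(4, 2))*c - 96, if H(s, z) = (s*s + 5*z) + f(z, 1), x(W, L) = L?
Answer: -2017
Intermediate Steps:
f(N, P) = P*(N + P) (f(N, P) = (N + P)*P = P*(N + P))
H(s, z) = 1 + s² + 6*z (H(s, z) = (s*s + 5*z) + 1*(z + 1) = (s² + 5*z) + 1*(1 + z) = (s² + 5*z) + (1 + z) = 1 + s² + 6*z)
c = -113 (c = -9 + (-74 + 10*(-3)) = -9 + (-74 - 30) = -9 - 104 = -113)
H(-2, x(4, 2))*c - 96 = (1 + (-2)² + 6*2)*(-113) - 96 = (1 + 4 + 12)*(-113) - 96 = 17*(-113) - 96 = -1921 - 96 = -2017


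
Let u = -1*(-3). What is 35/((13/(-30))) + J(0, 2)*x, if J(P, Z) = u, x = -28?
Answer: -2142/13 ≈ -164.77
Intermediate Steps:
u = 3
J(P, Z) = 3
35/((13/(-30))) + J(0, 2)*x = 35/((13/(-30))) + 3*(-28) = 35/((13*(-1/30))) - 84 = 35/(-13/30) - 84 = 35*(-30/13) - 84 = -1050/13 - 84 = -2142/13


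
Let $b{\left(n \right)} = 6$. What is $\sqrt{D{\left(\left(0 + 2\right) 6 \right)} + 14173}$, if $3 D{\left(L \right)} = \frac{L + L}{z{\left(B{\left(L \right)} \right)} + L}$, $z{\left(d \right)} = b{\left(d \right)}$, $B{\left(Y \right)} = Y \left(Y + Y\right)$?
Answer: $\frac{\sqrt{127561}}{3} \approx 119.05$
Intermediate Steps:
$B{\left(Y \right)} = 2 Y^{2}$ ($B{\left(Y \right)} = Y 2 Y = 2 Y^{2}$)
$z{\left(d \right)} = 6$
$D{\left(L \right)} = \frac{2 L}{3 \left(6 + L\right)}$ ($D{\left(L \right)} = \frac{\left(L + L\right) \frac{1}{6 + L}}{3} = \frac{2 L \frac{1}{6 + L}}{3} = \frac{2 L}{3 \left(6 + L\right)}$)
$\sqrt{D{\left(\left(0 + 2\right) 6 \right)} + 14173} = \sqrt{\frac{2 \left(0 + 2\right) 6}{3 \left(6 + \left(0 + 2\right) 6\right)} + 14173} = \sqrt{\frac{2 \cdot 2 \cdot 6}{3 \left(6 + 2 \cdot 6\right)} + 14173} = \sqrt{\frac{2}{3} \cdot 12 \frac{1}{6 + 12} + 14173} = \sqrt{\frac{2}{3} \cdot 12 \cdot \frac{1}{18} + 14173} = \sqrt{\frac{4}{9} + 14173} = \sqrt{\frac{127561}{9}} = \frac{\sqrt{127561}}{3}$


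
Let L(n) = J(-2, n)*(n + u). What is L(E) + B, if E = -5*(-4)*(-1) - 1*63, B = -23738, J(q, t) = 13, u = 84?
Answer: -23725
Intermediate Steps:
E = -83 (E = 20*(-1) - 63 = -20 - 63 = -83)
L(n) = 1092 + 13*n (L(n) = 13*(n + 84) = 13*(84 + n) = 1092 + 13*n)
L(E) + B = (1092 + 13*(-83)) - 23738 = (1092 - 1079) - 23738 = 13 - 23738 = -23725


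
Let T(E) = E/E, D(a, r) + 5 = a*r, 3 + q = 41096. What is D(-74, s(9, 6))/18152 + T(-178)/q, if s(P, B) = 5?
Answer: -15391723/745920136 ≈ -0.020635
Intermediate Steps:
q = 41093 (q = -3 + 41096 = 41093)
D(a, r) = -5 + a*r
T(E) = 1
D(-74, s(9, 6))/18152 + T(-178)/q = (-5 - 74*5)/18152 + 1/41093 = (-5 - 370)*(1/18152) + 1*(1/41093) = -375*1/18152 + 1/41093 = -375/18152 + 1/41093 = -15391723/745920136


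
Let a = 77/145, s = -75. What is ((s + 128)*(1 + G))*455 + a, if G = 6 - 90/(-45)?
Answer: 31470152/145 ≈ 2.1704e+5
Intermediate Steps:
G = 8 (G = 6 - 90*(-1)/45 = 6 - 1*(-2) = 6 + 2 = 8)
a = 77/145 (a = 77*(1/145) = 77/145 ≈ 0.53103)
((s + 128)*(1 + G))*455 + a = ((-75 + 128)*(1 + 8))*455 + 77/145 = (53*9)*455 + 77/145 = 477*455 + 77/145 = 217035 + 77/145 = 31470152/145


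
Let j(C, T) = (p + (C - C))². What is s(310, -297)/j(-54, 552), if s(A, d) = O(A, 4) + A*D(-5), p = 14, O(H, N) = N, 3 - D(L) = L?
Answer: 621/49 ≈ 12.673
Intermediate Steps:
D(L) = 3 - L
s(A, d) = 4 + 8*A (s(A, d) = 4 + A*(3 - 1*(-5)) = 4 + A*(3 + 5) = 4 + A*8 = 4 + 8*A)
j(C, T) = 196 (j(C, T) = (14 + (C - C))² = (14 + 0)² = 14² = 196)
s(310, -297)/j(-54, 552) = (4 + 8*310)/196 = (4 + 2480)*(1/196) = 2484*(1/196) = 621/49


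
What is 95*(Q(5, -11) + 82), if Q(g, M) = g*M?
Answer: 2565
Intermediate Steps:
Q(g, M) = M*g
95*(Q(5, -11) + 82) = 95*(-11*5 + 82) = 95*(-55 + 82) = 95*27 = 2565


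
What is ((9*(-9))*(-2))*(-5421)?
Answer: -878202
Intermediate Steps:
((9*(-9))*(-2))*(-5421) = -81*(-2)*(-5421) = 162*(-5421) = -878202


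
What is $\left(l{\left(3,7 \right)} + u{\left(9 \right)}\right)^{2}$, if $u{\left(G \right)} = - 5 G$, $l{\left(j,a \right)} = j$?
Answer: $1764$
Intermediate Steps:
$\left(l{\left(3,7 \right)} + u{\left(9 \right)}\right)^{2} = \left(3 - 45\right)^{2} = \left(-42\right)^{2} = 1764$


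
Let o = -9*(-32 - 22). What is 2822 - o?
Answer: 2336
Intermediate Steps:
o = 486 (o = -9*(-54) = 486)
2822 - o = 2822 - 1*486 = 2822 - 486 = 2336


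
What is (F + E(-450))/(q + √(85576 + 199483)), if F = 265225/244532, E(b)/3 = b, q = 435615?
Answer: -1271583218625/410640949811224 + 329852975*√285059/46402427328668312 ≈ -0.0030928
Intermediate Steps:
E(b) = 3*b
F = 265225/244532 (F = 265225*(1/244532) = 265225/244532 ≈ 1.0846)
(F + E(-450))/(q + √(85576 + 199483)) = (265225/244532 + 3*(-450))/(435615 + √(85576 + 199483)) = (265225/244532 - 1350)/(435615 + √285059) = -329852975/(244532*(435615 + √285059))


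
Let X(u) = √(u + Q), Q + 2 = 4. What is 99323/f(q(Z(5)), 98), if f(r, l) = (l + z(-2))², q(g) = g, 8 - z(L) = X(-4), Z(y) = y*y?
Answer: 99323/(106 - I*√2)² ≈ 8.835 + 0.23579*I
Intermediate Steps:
Q = 2 (Q = -2 + 4 = 2)
Z(y) = y²
X(u) = √(2 + u) (X(u) = √(u + 2) = √(2 + u))
z(L) = 8 - I*√2 (z(L) = 8 - √(2 - 4) = 8 - √(-2) = 8 - I*√2)
f(r, l) = (8 + l - I*√2)² (f(r, l) = (l + (8 - I*√2))² = (8 + l - I*√2)²)
99323/f(q(Z(5)), 98) = 99323/((8 + 98 - I*√2)²) = 99323/((106 - I*√2)²) = 99323/(106 - I*√2)²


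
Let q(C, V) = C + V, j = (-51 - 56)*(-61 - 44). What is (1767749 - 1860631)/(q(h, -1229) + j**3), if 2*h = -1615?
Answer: -185764/2836280801677 ≈ -6.5496e-8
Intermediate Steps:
h = -1615/2 (h = (1/2)*(-1615) = -1615/2 ≈ -807.50)
j = 11235 (j = -107*(-105) = 11235)
(1767749 - 1860631)/(q(h, -1229) + j**3) = (1767749 - 1860631)/((-1615/2 - 1229) + 11235**3) = -92882/(-4073/2 + 1418140402875) = -92882/2836280801677/2 = -92882*2/2836280801677 = -185764/2836280801677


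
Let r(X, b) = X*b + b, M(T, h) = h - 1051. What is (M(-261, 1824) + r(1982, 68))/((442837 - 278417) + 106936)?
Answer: 135617/271356 ≈ 0.49978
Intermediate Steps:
M(T, h) = -1051 + h
r(X, b) = b + X*b
(M(-261, 1824) + r(1982, 68))/((442837 - 278417) + 106936) = ((-1051 + 1824) + 68*(1 + 1982))/((442837 - 278417) + 106936) = (773 + 68*1983)/(164420 + 106936) = (773 + 134844)/271356 = 135617*(1/271356) = 135617/271356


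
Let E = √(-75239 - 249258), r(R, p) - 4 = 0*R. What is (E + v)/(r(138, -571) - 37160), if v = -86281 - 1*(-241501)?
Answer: -38805/9289 - I*√324497/37156 ≈ -4.1775 - 0.015331*I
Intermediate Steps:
r(R, p) = 4 (r(R, p) = 4 + 0*R = 4 + 0 = 4)
v = 155220 (v = -86281 + 241501 = 155220)
E = I*√324497 (E = √(-324497) = I*√324497 ≈ 569.65*I)
(E + v)/(r(138, -571) - 37160) = (I*√324497 + 155220)/(4 - 37160) = (155220 + I*√324497)/(-37156) = (155220 + I*√324497)*(-1/37156) = -38805/9289 - I*√324497/37156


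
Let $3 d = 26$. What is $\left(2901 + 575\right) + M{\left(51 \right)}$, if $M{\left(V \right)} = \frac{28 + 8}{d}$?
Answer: $\frac{45242}{13} \approx 3480.2$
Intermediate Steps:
$d = \frac{26}{3}$ ($d = \frac{1}{3} \cdot 26 = \frac{26}{3} \approx 8.6667$)
$M{\left(V \right)} = \frac{54}{13}$ ($M{\left(V \right)} = \frac{28 + 8}{\frac{26}{3}} = 36 \cdot \frac{3}{26} = \frac{54}{13}$)
$\left(2901 + 575\right) + M{\left(51 \right)} = \left(2901 + 575\right) + \frac{54}{13} = 3476 + \frac{54}{13} = \frac{45242}{13}$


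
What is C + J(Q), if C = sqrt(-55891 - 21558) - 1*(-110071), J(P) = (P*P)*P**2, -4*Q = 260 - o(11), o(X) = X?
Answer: 3872302177/256 + I*sqrt(77449) ≈ 1.5126e+7 + 278.3*I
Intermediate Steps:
Q = -249/4 (Q = -(260 - 1*11)/4 = -(260 - 11)/4 = -1/4*249 = -249/4 ≈ -62.250)
J(P) = P**4 (J(P) = P**2*P**2 = P**4)
C = 110071 + I*sqrt(77449) (C = sqrt(-77449) + 110071 = I*sqrt(77449) + 110071 = 110071 + I*sqrt(77449) ≈ 1.1007e+5 + 278.3*I)
C + J(Q) = (110071 + I*sqrt(77449)) + (-249/4)**4 = (110071 + I*sqrt(77449)) + 3844124001/256 = 3872302177/256 + I*sqrt(77449)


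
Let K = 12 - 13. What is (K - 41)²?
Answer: 1764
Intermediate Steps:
K = -1
(K - 41)² = (-1 - 41)² = (-42)² = 1764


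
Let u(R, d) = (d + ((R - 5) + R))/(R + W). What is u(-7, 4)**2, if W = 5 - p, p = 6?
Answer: 225/64 ≈ 3.5156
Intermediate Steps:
W = -1 (W = 5 - 1*6 = 5 - 6 = -1)
u(R, d) = (-5 + d + 2*R)/(-1 + R) (u(R, d) = (d + ((R - 5) + R))/(R - 1) = (d + ((-5 + R) + R))/(-1 + R) = (d + (-5 + 2*R))/(-1 + R) = (-5 + d + 2*R)/(-1 + R))
u(-7, 4)**2 = ((-5 + 4 + 2*(-7))/(-1 - 7))**2 = ((-5 + 4 - 14)/(-8))**2 = (-1/8*(-15))**2 = (15/8)**2 = 225/64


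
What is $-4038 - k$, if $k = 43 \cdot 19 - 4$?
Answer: $-4851$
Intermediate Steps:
$k = 813$ ($k = 817 - 4 = 813$)
$-4038 - k = -4038 - 813 = -4851$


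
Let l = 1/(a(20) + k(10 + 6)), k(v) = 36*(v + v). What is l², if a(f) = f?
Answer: 1/1373584 ≈ 7.2802e-7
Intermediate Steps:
k(v) = 72*v (k(v) = 36*(2*v) = 72*v)
l = 1/1172 (l = 1/(20 + 72*(10 + 6)) = 1/(20 + 72*16) = 1/(20 + 1152) = 1/1172 ≈ 0.00085324)
l² = (1/1172)² = 1/1373584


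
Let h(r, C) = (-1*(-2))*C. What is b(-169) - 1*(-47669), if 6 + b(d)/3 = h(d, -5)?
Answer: 47621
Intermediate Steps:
h(r, C) = 2*C
b(d) = -48 (b(d) = -18 + 3*(2*(-5)) = -18 + 3*(-10) = -18 - 30 = -48)
b(-169) - 1*(-47669) = -48 - 1*(-47669) = -48 + 47669 = 47621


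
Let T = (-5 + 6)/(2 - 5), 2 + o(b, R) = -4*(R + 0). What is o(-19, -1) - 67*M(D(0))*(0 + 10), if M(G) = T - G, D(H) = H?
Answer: 676/3 ≈ 225.33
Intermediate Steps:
o(b, R) = -2 - 4*R (o(b, R) = -2 - 4*(R + 0) = -2 - 4*R)
T = -1/3 (T = 1/(-3) = 1*(-1/3) = -1/3 ≈ -0.33333)
M(G) = -1/3 - G
o(-19, -1) - 67*M(D(0))*(0 + 10) = (-2 - 4*(-1)) - 67*(-1/3 - 1*0)*(0 + 10) = (-2 + 4) - 67*(-1/3 + 0)*10 = 2 - (-67)*10/3 = 2 - 67*(-10/3) = 2 + 670/3 = 676/3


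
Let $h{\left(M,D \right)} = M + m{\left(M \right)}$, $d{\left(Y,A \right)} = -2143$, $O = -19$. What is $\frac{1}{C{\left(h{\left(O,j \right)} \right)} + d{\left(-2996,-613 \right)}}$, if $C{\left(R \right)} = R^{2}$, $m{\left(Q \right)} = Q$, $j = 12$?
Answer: $- \frac{1}{699} \approx -0.0014306$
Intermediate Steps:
$h{\left(M,D \right)} = 2 M$ ($h{\left(M,D \right)} = M + M = 2 M$)
$\frac{1}{C{\left(h{\left(O,j \right)} \right)} + d{\left(-2996,-613 \right)}} = \frac{1}{\left(2 \left(-19\right)\right)^{2} - 2143} = \frac{1}{\left(-38\right)^{2} - 2143} = \frac{1}{1444 - 2143} = \frac{1}{-699} = - \frac{1}{699}$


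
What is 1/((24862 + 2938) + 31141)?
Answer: 1/58941 ≈ 1.6966e-5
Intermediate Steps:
1/((24862 + 2938) + 31141) = 1/(27800 + 31141) = 1/58941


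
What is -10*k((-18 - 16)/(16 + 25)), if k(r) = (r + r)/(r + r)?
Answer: -10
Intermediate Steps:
k(r) = 1 (k(r) = (2*r)/((2*r)) = (2*r)*(1/(2*r)) = 1)
-10*k((-18 - 16)/(16 + 25)) = -10*1 = -10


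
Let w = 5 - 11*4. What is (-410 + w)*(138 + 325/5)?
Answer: -91147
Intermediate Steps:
w = -39 (w = 5 - 44 = -39)
(-410 + w)*(138 + 325/5) = (-410 - 39)*(138 + 325/5) = -449*(138 + 325*(⅕)) = -449*(138 + 65) = -449*203 = -91147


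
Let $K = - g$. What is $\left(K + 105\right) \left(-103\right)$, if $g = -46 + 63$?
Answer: $-9064$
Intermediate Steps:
$g = 17$
$K = -17$ ($K = \left(-1\right) 17 = -17$)
$\left(K + 105\right) \left(-103\right) = \left(-17 + 105\right) \left(-103\right) = 88 \left(-103\right) = -9064$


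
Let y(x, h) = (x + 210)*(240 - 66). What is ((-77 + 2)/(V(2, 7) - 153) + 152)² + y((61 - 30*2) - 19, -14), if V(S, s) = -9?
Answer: 165200017/2916 ≈ 56653.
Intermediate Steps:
y(x, h) = 36540 + 174*x (y(x, h) = (210 + x)*174 = 36540 + 174*x)
((-77 + 2)/(V(2, 7) - 153) + 152)² + y((61 - 30*2) - 19, -14) = ((-77 + 2)/(-9 - 153) + 152)² + (36540 + 174*((61 - 30*2) - 19)) = (-75/(-162) + 152)² + (36540 + 174*((61 - 60) - 19)) = (-75*(-1/162) + 152)² + (36540 + 174*(1 - 19)) = (25/54 + 152)² + (36540 + 174*(-18)) = (8233/54)² + (36540 - 3132) = 67782289/2916 + 33408 = 165200017/2916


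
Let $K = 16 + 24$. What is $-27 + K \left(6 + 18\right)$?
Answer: $933$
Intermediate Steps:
$K = 40$
$-27 + K \left(6 + 18\right) = -27 + 40 \left(6 + 18\right) = -27 + 40 \cdot 24 = -27 + 960 = 933$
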